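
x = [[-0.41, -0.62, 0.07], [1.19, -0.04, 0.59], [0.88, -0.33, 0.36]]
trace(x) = -0.09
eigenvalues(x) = [(0.06+0.86j), (0.06-0.86j), (-0.21+0j)]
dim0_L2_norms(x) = [1.54, 0.7, 0.69]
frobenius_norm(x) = 1.83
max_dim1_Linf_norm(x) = 1.19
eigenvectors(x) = [[0.18-0.38j, (0.18+0.38j), -0.46+0.00j], [(-0.71+0j), (-0.71-0j), 0.25+0.00j], [-0.48-0.29j, (-0.48+0.29j), 0.85+0.00j]]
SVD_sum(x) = [[-0.28, 0.02, -0.12], [1.21, -0.09, 0.53], [0.89, -0.06, 0.39]] + [[-0.12, -0.65, 0.16],  [0.0, 0.02, -0.01],  [-0.04, -0.24, 0.06]] + [[-0.01, 0.01, 0.03], [-0.03, 0.02, 0.07], [0.03, -0.03, -0.08]]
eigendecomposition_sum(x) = [[(-0.17+0.29j), (-0.27-0.16j), (-0.01+0.2j)], [(0.58+0.04j), (-0.04+0.53j), (0.32-0.13j)], [0.37+0.26j, (-0.24+0.34j), (0.27+0.04j)]] + [[(-0.17-0.29j), -0.27+0.16j, (-0.01-0.2j)], [(0.58-0.04j), (-0.04-0.53j), (0.32+0.13j)], [0.37-0.26j, -0.24-0.34j, (0.27-0.04j)]] + [[(-0.07+0j), (-0.08+0j), (0.1-0j)], [0.04-0.00j, 0.04-0.00j, -0.05+0.00j], [0.14-0.00j, 0.16-0.00j, (-0.18+0j)]]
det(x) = -0.16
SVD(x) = [[-0.18, -0.94, -0.3], [0.79, 0.04, -0.61], [0.58, -0.35, 0.74]] @ diag([1.6716486802642956, 0.7247560563456908, 0.1281380059189297]) @ [[0.92,-0.07,0.40], [0.17,0.96,-0.23], [0.37,-0.28,-0.89]]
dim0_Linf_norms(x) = [1.19, 0.62, 0.59]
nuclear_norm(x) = 2.52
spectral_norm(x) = 1.67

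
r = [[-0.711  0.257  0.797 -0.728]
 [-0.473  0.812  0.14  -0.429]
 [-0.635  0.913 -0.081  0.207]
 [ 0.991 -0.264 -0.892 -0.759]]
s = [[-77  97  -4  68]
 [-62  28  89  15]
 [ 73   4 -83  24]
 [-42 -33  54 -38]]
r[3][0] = 0.991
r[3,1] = -0.264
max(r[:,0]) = 0.991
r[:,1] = [0.257, 0.812, 0.913, -0.264]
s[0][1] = 97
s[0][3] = 68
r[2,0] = -0.635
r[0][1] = 0.257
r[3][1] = -0.264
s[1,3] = 15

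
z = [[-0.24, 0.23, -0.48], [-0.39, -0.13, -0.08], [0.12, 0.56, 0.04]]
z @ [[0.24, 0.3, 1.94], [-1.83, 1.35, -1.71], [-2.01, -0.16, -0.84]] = [[0.49,0.32,-0.46],[0.31,-0.28,-0.47],[-1.08,0.79,-0.76]]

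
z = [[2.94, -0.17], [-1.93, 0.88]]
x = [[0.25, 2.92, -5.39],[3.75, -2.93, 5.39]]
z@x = [[0.1,9.08,-16.76], [2.82,-8.21,15.15]]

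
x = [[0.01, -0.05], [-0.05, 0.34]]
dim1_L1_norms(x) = [0.06, 0.39]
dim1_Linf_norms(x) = [0.05, 0.34]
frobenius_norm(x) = 0.35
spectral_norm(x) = 0.35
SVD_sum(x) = [[0.01,-0.05],[-0.05,0.34]] + [[0.00,0.00], [0.0,0.0]]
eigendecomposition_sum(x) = [[0.00, 0.00],[0.00, 0.0]] + [[0.01,-0.05], [-0.05,0.34]]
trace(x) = 0.35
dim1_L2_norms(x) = [0.05, 0.34]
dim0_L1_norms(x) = [0.06, 0.39]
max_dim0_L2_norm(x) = 0.34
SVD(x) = [[-0.15, 0.99], [0.99, 0.15]] @ diag([0.3474093964956667, 0.002590603504333318]) @ [[-0.15, 0.99], [0.99, 0.15]]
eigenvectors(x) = [[-0.99, 0.15], [-0.15, -0.99]]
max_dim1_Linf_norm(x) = 0.34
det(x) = 0.00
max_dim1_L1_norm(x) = 0.39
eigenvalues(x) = [0.0, 0.35]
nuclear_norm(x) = 0.35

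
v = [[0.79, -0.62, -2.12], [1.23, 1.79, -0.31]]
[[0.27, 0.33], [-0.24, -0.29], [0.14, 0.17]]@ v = [[0.62, 0.42, -0.67],[-0.55, -0.37, 0.60],[0.32, 0.22, -0.35]]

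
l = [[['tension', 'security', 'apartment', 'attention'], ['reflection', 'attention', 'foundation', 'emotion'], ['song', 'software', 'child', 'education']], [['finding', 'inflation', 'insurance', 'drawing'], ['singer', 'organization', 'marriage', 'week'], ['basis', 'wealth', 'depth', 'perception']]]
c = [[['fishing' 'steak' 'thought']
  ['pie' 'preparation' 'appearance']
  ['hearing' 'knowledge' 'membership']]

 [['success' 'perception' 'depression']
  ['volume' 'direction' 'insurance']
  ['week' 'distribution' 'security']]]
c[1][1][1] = 'direction'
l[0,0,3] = 'attention'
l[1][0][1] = 'inflation'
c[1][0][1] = 'perception'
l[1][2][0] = 'basis'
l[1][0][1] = 'inflation'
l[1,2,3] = 'perception'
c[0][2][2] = 'membership'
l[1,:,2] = ['insurance', 'marriage', 'depth']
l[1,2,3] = 'perception'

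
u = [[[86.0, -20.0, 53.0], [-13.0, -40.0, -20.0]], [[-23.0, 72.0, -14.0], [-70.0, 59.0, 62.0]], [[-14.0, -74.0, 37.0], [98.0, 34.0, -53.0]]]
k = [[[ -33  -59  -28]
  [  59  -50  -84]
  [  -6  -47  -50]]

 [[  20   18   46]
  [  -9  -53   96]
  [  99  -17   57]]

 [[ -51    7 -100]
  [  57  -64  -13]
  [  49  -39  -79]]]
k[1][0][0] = 20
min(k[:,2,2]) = -79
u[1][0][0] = -23.0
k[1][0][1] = 18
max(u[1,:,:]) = 72.0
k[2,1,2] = -13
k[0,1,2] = -84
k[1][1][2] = 96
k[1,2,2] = 57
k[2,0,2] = -100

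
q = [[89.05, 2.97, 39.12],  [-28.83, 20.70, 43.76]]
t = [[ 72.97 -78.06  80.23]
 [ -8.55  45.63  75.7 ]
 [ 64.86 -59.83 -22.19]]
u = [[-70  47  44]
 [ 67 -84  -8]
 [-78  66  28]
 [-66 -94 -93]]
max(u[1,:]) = 67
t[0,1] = -78.06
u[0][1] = 47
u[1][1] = -84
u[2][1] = 66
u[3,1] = -94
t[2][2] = -22.19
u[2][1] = 66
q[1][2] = 43.76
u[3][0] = -66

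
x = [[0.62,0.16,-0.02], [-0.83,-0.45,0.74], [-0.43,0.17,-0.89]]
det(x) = 0.01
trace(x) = -0.72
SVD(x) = [[-0.33, -0.45, 0.83], [0.89, 0.16, 0.44], [-0.33, 0.88, 0.35]] @ diag([1.3428962870925583, 1.025620127255868, 0.005737306047050895]) @ [[-0.59, -0.38, 0.71], [-0.77, 0.01, -0.64], [0.24, -0.93, -0.29]]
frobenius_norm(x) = 1.69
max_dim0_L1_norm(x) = 1.88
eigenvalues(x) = [0.4, -0.02, -1.1]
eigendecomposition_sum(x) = [[0.62, 0.13, 0.06], [-0.88, -0.18, -0.09], [-0.32, -0.07, -0.03]] + [[0.01,0.01,0.0], [-0.04,-0.02,-0.02], [-0.01,-0.01,-0.01]] + [[-0.01, 0.03, -0.09], [0.09, -0.24, 0.85], [-0.09, 0.24, -0.85]]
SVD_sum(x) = [[0.26, 0.17, -0.31], [-0.71, -0.45, 0.84], [0.26, 0.17, -0.31]] + [[0.36, -0.0, 0.30], [-0.12, 0.0, -0.1], [-0.69, 0.01, -0.58]] + [[0.00,-0.00,-0.0], [0.0,-0.00,-0.0], [0.0,-0.0,-0.0]]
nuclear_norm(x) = 2.37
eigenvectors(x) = [[0.55, 0.22, 0.07],  [-0.78, -0.93, -0.7],  [-0.29, -0.29, 0.71]]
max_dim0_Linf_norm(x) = 0.89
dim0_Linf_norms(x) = [0.83, 0.45, 0.89]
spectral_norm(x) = 1.34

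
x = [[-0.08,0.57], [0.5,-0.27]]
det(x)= -0.263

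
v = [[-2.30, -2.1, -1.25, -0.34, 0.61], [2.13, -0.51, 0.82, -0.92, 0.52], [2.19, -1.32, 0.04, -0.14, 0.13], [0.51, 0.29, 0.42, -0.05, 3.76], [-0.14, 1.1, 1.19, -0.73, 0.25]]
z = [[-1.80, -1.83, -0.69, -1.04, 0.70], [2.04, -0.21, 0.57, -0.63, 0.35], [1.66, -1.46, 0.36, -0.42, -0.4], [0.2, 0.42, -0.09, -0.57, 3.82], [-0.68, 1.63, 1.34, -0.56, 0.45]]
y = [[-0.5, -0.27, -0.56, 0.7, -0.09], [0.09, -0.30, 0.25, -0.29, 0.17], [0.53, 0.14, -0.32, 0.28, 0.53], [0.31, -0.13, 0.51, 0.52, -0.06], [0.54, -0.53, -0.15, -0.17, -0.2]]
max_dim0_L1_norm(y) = 1.97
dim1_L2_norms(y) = [1.07, 0.52, 0.87, 0.8, 0.81]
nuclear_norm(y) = 3.96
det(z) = 18.46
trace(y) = -0.80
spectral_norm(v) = 4.33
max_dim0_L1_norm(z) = 6.38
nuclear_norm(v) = 12.45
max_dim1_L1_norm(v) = 6.6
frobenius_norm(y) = 1.87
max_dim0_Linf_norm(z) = 3.82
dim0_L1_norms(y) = [1.97, 1.37, 1.79, 1.96, 1.05]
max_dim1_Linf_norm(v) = 3.76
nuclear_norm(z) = 12.30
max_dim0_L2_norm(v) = 3.86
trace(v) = -2.57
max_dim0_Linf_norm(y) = 0.7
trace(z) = -1.77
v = y + z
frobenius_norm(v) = 6.54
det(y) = 0.22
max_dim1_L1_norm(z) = 6.06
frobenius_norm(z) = 6.29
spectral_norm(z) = 4.07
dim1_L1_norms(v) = [6.6, 4.9, 3.82, 5.03, 3.41]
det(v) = 8.71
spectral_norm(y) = 1.14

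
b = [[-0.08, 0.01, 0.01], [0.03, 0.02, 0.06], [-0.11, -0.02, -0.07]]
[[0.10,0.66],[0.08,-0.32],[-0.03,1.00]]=b@[[-0.64, -8.49], [4.33, -1.98], [0.26, -0.4]]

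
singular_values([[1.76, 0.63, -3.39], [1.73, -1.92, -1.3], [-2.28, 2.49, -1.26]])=[4.46, 3.98, 0.76]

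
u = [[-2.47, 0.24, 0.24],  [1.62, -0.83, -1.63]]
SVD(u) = [[-0.72,0.70], [0.70,0.72]] @ diag([3.269035906682102, 1.2246241222608378]) @ [[0.89, -0.23, -0.40],[-0.46, -0.35, -0.82]]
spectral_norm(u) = 3.27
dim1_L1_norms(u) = [2.95, 4.08]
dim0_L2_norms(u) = [2.95, 0.86, 1.65]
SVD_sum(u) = [[-2.08, 0.54, 0.94],[2.02, -0.52, -0.91]] + [[-0.39,-0.3,-0.7], [-0.40,-0.31,-0.72]]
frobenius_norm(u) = 3.49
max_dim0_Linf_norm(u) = 2.47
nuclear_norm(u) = 4.49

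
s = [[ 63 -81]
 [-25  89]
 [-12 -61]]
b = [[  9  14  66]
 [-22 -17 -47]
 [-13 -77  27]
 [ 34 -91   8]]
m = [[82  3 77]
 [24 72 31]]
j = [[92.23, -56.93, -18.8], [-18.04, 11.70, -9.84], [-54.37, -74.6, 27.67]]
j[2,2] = 27.67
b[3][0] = 34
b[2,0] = -13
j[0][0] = 92.23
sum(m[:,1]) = 75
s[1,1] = 89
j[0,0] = 92.23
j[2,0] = -54.37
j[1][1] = 11.7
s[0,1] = -81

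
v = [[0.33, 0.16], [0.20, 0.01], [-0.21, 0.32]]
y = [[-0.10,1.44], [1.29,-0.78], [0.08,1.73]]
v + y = [[0.23, 1.6], [1.49, -0.77], [-0.13, 2.05]]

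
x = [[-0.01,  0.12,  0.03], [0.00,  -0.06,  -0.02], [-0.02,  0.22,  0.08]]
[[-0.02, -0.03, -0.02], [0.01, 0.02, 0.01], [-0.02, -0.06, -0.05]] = x@[[0.22, -0.32, 0.28],[-0.18, -0.29, -0.09],[0.26, -0.05, -0.30]]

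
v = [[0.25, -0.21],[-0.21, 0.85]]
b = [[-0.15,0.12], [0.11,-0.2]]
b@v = [[-0.06, 0.13], [0.07, -0.19]]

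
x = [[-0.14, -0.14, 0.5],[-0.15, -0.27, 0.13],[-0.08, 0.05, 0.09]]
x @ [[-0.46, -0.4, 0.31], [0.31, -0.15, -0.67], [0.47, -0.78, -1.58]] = [[0.26, -0.31, -0.74],[0.05, -0.0, -0.07],[0.09, -0.05, -0.2]]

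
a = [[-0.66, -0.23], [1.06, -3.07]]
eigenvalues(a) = [-0.77, -2.96]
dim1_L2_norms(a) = [0.7, 3.25]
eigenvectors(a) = [[0.91, 0.1], [0.42, 1.0]]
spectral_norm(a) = 3.25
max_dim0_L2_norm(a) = 3.08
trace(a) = -3.73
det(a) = 2.27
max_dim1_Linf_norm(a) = 3.07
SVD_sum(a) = [[0.00,-0.0],[1.06,-3.07]] + [[-0.66,-0.23], [0.0,0.00]]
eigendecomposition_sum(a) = [[-0.8, 0.08], [-0.37, 0.04]] + [[0.14,  -0.31], [1.43,  -3.11]]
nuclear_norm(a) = 3.95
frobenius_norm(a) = 3.32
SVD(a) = [[0.00, 1.00], [1.00, -0.0]] @ diag([3.247846086223828, 0.698924745734876]) @ [[0.33, -0.95], [-0.95, -0.33]]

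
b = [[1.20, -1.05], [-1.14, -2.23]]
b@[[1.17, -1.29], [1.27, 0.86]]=[[0.07,-2.45], [-4.17,-0.45]]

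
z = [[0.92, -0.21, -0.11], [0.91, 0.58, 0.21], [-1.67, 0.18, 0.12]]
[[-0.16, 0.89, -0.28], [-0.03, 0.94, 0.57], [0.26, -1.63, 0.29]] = z @ [[-0.11, 0.99, -0.05], [-0.23, 0.03, 0.97], [0.97, 0.12, 0.23]]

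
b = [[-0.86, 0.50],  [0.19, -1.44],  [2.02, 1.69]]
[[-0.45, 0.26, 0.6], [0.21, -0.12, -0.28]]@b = [[1.65, 0.41], [-0.77, -0.2]]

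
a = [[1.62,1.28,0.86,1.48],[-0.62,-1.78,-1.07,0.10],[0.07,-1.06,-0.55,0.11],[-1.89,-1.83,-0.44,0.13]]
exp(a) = [[1.29, -0.53, 0.56, 2.31], [-0.57, 0.32, -0.56, -0.46], [0.24, -0.45, 0.87, 0.23], [-2.36, -0.95, -0.39, -0.76]]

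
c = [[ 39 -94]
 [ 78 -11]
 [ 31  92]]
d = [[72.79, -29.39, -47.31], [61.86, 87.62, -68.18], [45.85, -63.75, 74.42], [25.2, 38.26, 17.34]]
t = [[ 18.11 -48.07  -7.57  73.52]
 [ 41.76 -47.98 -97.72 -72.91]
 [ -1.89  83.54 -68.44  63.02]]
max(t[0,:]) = 73.52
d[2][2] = 74.42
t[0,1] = -48.07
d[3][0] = 25.2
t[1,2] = -97.72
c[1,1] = -11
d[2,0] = 45.85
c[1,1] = -11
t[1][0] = 41.76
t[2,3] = 63.02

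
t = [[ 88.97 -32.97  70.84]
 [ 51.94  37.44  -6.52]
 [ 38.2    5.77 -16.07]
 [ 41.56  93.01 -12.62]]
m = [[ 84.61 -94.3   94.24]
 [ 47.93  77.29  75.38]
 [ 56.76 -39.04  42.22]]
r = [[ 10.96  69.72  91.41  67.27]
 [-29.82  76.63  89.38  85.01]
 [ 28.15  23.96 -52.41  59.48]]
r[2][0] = 28.15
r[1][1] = 76.63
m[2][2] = 42.22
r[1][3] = 85.01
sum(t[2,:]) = 27.9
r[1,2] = 89.38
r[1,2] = 89.38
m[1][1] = 77.29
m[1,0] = 47.93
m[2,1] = -39.04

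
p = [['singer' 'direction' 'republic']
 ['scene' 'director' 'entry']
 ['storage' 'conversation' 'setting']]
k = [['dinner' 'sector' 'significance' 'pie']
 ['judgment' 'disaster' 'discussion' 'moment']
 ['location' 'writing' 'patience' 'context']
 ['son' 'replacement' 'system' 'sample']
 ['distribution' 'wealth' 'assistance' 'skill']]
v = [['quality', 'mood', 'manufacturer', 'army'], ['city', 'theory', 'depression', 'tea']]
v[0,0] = 'quality'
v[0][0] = 'quality'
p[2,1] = 'conversation'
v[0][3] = 'army'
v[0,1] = 'mood'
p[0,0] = 'singer'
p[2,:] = ['storage', 'conversation', 'setting']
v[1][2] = 'depression'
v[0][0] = 'quality'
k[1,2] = 'discussion'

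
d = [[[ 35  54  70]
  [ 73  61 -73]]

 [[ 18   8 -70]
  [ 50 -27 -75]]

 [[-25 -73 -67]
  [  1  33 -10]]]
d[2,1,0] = 1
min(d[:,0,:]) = -73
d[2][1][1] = 33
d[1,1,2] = -75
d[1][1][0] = 50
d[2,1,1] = 33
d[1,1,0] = 50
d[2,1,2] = -10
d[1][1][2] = -75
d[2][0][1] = -73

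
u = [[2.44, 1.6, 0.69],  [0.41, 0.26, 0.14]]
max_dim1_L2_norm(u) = 3.0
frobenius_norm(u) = 3.04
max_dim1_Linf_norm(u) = 2.44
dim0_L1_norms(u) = [2.85, 1.86, 0.83]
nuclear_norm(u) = 3.07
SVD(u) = [[-0.99, -0.17], [-0.17, 0.99]] @ diag([3.0404541799873703, 0.025266171006375515]) @ [[-0.81, -0.53, -0.23],[-0.03, -0.36, 0.93]]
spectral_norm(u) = 3.04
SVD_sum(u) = [[2.44, 1.6, 0.69], [0.41, 0.27, 0.12]] + [[0.0, 0.00, -0.00], [-0.0, -0.01, 0.02]]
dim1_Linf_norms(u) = [2.44, 0.41]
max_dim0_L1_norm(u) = 2.85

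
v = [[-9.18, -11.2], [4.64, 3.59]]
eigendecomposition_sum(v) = [[(-4.59-0.99j), -5.60-4.68j], [2.32+1.94j, 1.80+4.34j]] + [[(-4.59+0.99j),(-5.6+4.68j)], [2.32-1.94j,1.80-4.34j]]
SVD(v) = [[-0.93, 0.37], [0.37, 0.93]] @ diag([15.576920534780893, 1.2205108164704017]) @ [[0.66, 0.75],[0.75, -0.66]]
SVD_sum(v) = [[-9.52, -10.9], [3.79, 4.34]] + [[0.34, -0.30], [0.85, -0.75]]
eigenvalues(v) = [(-2.8+3.35j), (-2.8-3.35j)]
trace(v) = -5.59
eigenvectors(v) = [[0.84+0.00j,(0.84-0j)],  [-0.48-0.25j,-0.48+0.25j]]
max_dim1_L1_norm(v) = 20.38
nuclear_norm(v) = 16.80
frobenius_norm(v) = 15.62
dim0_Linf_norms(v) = [9.18, 11.2]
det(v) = 19.01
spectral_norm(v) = 15.58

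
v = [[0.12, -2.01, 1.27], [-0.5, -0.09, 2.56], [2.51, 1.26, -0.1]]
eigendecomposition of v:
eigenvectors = [[(0.54+0j), (-0.2+0.45j), (-0.2-0.45j)], [0.56+0.00j, 0.67+0.00j, 0.67-0.00j], [(-0.62+0j), (0.42+0.37j), (0.42-0.37j)]]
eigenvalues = [(-3.42+0j), (1.67+1.1j), (1.67-1.1j)]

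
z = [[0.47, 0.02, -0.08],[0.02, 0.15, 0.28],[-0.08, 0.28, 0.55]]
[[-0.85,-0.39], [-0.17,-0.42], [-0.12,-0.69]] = z@[[-1.54, -0.93], [-2.69, -1.03], [0.93, -0.87]]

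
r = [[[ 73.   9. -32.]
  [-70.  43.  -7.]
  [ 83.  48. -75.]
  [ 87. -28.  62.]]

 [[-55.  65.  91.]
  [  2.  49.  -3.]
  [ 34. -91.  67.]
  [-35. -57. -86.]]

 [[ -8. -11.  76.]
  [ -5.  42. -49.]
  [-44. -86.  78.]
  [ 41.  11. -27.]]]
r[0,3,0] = 87.0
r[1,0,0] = -55.0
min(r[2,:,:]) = -86.0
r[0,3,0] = 87.0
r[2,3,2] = -27.0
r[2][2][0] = -44.0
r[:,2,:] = [[83.0, 48.0, -75.0], [34.0, -91.0, 67.0], [-44.0, -86.0, 78.0]]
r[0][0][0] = 73.0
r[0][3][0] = 87.0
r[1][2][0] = 34.0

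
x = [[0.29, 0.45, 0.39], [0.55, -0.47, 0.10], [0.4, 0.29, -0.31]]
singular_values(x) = [0.74, 0.72, 0.5]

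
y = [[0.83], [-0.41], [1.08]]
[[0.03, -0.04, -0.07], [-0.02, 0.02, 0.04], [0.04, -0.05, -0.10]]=y @ [[0.04,  -0.05,  -0.09]]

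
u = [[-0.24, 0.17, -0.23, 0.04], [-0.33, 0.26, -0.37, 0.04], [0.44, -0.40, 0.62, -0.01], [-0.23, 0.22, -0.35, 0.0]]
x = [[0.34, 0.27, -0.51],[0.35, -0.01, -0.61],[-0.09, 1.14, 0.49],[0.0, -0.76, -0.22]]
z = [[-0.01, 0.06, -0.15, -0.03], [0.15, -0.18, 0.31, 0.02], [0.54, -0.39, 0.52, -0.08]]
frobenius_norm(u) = 1.19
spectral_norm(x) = 1.50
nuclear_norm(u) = 1.28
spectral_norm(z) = 0.93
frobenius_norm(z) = 0.95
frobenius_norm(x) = 1.77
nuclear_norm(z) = 1.10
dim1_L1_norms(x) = [1.12, 0.97, 1.72, 0.98]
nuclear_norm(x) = 2.43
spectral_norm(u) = 1.19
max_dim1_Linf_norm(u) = 0.62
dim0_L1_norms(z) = [0.7, 0.63, 0.98, 0.13]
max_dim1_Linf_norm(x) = 1.14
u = x @ z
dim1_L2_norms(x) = [0.67, 0.7, 1.24, 0.79]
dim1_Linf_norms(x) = [0.51, 0.61, 1.14, 0.76]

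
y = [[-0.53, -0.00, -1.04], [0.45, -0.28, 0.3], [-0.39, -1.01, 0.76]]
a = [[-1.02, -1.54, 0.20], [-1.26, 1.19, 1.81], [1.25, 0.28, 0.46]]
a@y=[[-0.23,0.23,0.75], [0.50,-2.16,3.04], [-0.72,-0.54,-0.87]]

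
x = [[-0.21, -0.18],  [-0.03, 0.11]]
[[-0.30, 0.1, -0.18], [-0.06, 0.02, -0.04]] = x@ [[1.57, -0.55, 0.95],[-0.16, 0.06, -0.10]]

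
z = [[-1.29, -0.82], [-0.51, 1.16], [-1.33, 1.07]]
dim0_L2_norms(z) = [1.92, 1.78]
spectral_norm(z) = 2.10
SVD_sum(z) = [[-0.42, 0.32], [-0.88, 0.67], [-1.36, 1.03]] + [[-0.87,-1.14],[0.37,0.49],[0.03,0.04]]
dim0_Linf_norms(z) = [1.33, 1.16]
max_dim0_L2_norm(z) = 1.92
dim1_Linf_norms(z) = [1.29, 1.16, 1.33]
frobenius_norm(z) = 2.62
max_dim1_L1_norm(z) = 2.4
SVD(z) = [[-0.25,0.92], [-0.53,-0.39], [-0.81,-0.03]] @ diag([2.1026038401780336, 1.560466946547919]) @ [[0.80, -0.61], [-0.61, -0.8]]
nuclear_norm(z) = 3.66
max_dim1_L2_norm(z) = 1.71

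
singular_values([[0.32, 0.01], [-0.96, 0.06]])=[1.01, 0.03]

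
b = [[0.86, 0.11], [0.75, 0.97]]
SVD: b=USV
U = [[-0.53,  -0.85], [-0.85,  0.53]]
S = [1.4, 0.54]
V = [[-0.78, -0.63], [-0.63, 0.78]]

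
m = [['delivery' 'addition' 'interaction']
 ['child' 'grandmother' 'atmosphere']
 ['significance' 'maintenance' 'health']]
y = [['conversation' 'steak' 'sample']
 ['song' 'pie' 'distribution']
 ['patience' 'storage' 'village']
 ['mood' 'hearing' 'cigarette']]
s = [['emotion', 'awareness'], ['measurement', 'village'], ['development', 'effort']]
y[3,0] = 'mood'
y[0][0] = 'conversation'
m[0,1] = 'addition'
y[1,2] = 'distribution'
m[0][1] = 'addition'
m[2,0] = 'significance'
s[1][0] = 'measurement'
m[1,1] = 'grandmother'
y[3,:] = ['mood', 'hearing', 'cigarette']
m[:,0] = ['delivery', 'child', 'significance']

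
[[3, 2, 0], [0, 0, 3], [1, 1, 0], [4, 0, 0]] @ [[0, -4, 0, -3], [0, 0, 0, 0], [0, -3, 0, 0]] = [[0, -12, 0, -9], [0, -9, 0, 0], [0, -4, 0, -3], [0, -16, 0, -12]]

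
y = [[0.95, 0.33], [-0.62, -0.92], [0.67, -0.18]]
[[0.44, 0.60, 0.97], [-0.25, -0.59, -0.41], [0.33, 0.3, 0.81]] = y @ [[0.48, 0.53, 1.13], [-0.05, 0.28, -0.32]]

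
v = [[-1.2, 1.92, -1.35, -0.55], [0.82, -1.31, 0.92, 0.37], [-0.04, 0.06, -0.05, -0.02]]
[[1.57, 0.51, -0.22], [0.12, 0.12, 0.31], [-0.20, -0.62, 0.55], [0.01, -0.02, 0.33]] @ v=[[-1.46, 2.33, -1.64, -0.67], [-0.06, 0.09, -0.07, -0.03], [-0.29, 0.46, -0.33, -0.13], [-0.04, 0.07, -0.05, -0.02]]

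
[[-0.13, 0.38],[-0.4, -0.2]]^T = [[-0.13, -0.40], [0.38, -0.2]]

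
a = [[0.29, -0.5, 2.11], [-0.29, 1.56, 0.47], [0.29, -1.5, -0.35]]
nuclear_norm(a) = 4.47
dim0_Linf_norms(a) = [0.29, 1.56, 2.11]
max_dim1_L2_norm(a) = 2.19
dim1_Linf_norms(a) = [2.11, 1.56, 1.5]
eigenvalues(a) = [1.65, -0.17, 0.03]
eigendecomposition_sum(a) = [[0.49, -2.32, -0.03], [-0.25, 1.17, 0.01], [0.26, -1.22, -0.02]] + [[-0.19, 1.54, 1.84], [-0.04, 0.33, 0.39], [0.03, -0.26, -0.31]] + [[-0.01, 0.28, 0.29], [-0.0, 0.06, 0.06], [0.0, -0.02, -0.02]]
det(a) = -0.01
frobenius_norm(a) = 3.16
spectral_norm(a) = 2.28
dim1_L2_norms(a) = [2.19, 1.65, 1.57]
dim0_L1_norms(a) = [0.87, 3.56, 2.93]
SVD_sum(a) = [[-0.03,0.14,0.05], [-0.28,1.54,0.52], [0.27,-1.46,-0.49]] + [[0.32, -0.64, 2.06], [-0.01, 0.02, -0.05], [0.02, -0.05, 0.14]] + [[-0.00, -0.0, 0.0], [0.0, 0.0, -0.0], [0.00, 0.00, -0.00]]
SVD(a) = [[0.07, -1.0, -0.03], [0.73, 0.03, 0.69], [-0.68, -0.07, 0.73]] @ diag([2.278561827456821, 2.188504837132027, 0.0016050876445925211]) @ [[-0.17, 0.93, 0.32], [-0.14, 0.29, -0.94], [0.97, 0.21, -0.08]]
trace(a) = 1.50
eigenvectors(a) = [[-0.81, 0.96, 0.98], [0.41, 0.21, 0.21], [-0.42, -0.16, -0.07]]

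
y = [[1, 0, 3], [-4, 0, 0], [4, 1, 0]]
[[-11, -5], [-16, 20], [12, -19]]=y @ [[4, -5], [-4, 1], [-5, 0]]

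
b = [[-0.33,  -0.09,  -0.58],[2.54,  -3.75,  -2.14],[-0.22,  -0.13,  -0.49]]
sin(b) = [[-0.39,0.05,-0.45], [-0.52,0.59,0.17], [-0.31,0.05,-0.35]]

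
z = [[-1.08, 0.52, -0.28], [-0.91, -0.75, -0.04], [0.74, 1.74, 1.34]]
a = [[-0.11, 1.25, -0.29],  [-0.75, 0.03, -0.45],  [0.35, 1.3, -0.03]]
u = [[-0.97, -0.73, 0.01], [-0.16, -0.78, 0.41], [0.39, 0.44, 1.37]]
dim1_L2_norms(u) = [1.21, 0.9, 1.49]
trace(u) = -0.38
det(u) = 0.94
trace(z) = -0.49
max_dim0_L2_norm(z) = 1.96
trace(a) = -0.11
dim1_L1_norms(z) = [1.88, 1.7, 3.82]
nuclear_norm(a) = 2.78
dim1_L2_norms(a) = [1.29, 0.88, 1.35]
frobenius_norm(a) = 2.06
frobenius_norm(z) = 2.88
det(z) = 1.92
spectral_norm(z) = 2.50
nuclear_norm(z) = 4.38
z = a + u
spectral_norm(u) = 1.63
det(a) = -0.00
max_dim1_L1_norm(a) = 1.68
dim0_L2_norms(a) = [0.83, 1.8, 0.54]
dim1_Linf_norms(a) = [1.25, 0.75, 1.3]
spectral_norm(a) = 1.83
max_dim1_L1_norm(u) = 2.2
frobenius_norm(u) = 2.12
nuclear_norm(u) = 3.36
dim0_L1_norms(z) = [2.73, 3.01, 1.66]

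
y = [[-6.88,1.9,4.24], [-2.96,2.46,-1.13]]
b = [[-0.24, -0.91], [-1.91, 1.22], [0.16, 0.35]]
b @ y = [[4.34,-2.69,0.01], [9.53,-0.63,-9.48], [-2.14,1.16,0.28]]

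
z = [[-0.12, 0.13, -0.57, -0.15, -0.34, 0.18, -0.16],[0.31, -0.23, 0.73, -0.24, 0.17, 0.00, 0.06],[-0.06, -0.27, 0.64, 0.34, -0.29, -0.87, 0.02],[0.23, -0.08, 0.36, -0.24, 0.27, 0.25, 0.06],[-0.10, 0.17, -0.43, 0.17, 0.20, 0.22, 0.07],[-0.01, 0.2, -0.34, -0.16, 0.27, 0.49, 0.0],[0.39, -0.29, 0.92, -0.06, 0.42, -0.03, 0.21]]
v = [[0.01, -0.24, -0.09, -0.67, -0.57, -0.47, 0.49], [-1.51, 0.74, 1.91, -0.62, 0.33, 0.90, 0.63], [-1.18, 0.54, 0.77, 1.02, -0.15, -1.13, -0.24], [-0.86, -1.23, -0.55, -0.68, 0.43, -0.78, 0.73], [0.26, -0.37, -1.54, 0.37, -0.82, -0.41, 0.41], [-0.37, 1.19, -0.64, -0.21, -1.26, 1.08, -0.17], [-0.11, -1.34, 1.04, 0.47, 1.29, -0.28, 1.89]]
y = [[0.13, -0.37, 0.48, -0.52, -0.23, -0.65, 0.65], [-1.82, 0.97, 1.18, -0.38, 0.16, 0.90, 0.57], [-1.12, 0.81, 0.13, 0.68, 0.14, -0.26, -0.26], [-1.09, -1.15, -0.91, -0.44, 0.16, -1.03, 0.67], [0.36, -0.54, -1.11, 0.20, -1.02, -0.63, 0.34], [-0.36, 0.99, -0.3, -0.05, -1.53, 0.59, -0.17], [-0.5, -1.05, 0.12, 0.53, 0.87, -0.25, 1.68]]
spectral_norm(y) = 3.32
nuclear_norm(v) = 13.20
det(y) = -0.26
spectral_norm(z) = 1.87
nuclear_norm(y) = 11.87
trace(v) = 2.99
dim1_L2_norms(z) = [0.74, 0.88, 1.2, 0.62, 0.59, 0.7, 1.14]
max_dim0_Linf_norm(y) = 1.82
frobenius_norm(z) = 2.30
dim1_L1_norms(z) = [1.65, 1.74, 2.49, 1.49, 1.36, 1.47, 2.32]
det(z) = 0.00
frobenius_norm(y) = 5.35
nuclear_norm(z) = 3.72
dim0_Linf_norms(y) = [1.82, 1.15, 1.18, 0.68, 1.53, 1.03, 1.68]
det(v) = -0.44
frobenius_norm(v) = 5.95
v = y + z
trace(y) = 2.04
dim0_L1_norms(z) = [1.22, 1.37, 3.99, 1.36, 1.96, 2.04, 0.58]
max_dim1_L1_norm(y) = 5.98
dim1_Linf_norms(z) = [0.57, 0.73, 0.87, 0.36, 0.43, 0.49, 0.92]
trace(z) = 0.95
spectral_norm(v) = 3.75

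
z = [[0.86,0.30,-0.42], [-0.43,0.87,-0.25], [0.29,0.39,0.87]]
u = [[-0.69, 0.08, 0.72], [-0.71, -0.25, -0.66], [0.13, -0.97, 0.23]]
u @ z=[[-0.42, 0.14, 0.9], [-0.69, -0.69, -0.21], [0.60, -0.72, 0.39]]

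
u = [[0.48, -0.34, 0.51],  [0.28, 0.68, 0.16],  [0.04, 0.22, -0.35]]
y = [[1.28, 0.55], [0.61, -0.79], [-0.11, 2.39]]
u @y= [[0.35, 1.75], [0.76, -0.0], [0.22, -0.99]]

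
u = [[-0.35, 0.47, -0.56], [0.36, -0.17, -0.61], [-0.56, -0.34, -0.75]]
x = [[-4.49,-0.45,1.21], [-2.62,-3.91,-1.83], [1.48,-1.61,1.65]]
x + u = [[-4.84, 0.02, 0.65],[-2.26, -4.08, -2.44],[0.92, -1.95, 0.9]]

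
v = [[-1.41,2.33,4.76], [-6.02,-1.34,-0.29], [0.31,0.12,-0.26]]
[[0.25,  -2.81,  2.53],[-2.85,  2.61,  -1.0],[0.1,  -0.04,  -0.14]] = v @ [[0.46, -0.3, 0.17], [0.02, -0.51, -0.16], [0.18, -0.43, 0.66]]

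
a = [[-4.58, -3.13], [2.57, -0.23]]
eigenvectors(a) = [[0.74+0.00j, (0.74-0j)], [-0.51-0.43j, -0.51+0.43j]]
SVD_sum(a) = [[-4.85, -2.64], [1.88, 1.03]] + [[0.27, -0.49],  [0.69, -1.26]]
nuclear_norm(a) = 7.46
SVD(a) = [[-0.93, 0.36], [0.36, 0.93]] @ diag([5.9220942722594305, 1.536196416631691]) @ [[0.88, 0.48], [0.48, -0.88]]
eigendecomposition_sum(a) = [[(-2.29-0.53j), (-1.57-2.07j)], [(1.28+1.7j), (-0.12+2.35j)]] + [[-2.29+0.53j, -1.57+2.07j],[(1.28-1.7j), (-0.12-2.35j)]]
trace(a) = -4.81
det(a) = 9.10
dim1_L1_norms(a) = [7.71, 2.8]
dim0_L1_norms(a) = [7.15, 3.36]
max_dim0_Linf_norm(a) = 4.58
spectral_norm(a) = 5.92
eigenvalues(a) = [(-2.41+1.82j), (-2.41-1.82j)]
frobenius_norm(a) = 6.12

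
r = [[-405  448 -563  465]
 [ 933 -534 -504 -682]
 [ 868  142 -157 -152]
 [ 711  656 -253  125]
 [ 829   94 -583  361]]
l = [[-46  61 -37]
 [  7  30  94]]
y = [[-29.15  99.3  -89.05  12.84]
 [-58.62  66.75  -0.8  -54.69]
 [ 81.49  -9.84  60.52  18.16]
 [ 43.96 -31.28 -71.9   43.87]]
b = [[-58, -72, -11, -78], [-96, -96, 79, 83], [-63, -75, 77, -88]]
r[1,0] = 933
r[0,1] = 448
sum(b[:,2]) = 145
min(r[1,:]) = -682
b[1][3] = 83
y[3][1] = -31.28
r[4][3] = 361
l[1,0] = 7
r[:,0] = [-405, 933, 868, 711, 829]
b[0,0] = -58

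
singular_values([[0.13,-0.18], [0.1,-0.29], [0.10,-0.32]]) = [0.5, 0.06]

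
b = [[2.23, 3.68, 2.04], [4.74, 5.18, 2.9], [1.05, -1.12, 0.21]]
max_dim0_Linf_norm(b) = 5.18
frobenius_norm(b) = 9.10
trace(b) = 7.62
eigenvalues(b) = [7.95, -0.95, 0.62]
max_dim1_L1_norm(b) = 12.82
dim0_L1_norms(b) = [8.02, 9.98, 5.15]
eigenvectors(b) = [[-0.53, -0.65, -0.12], [-0.85, 0.16, -0.44], [0.05, 0.74, 0.89]]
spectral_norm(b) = 8.93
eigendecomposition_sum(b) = [[3.01, 3.19, 1.99], [4.84, 5.14, 3.20], [-0.29, -0.31, -0.19]] + [[-0.71, 0.45, 0.13], [0.17, -0.11, -0.03], [0.80, -0.5, -0.14]] + [[-0.07, 0.04, -0.07],[-0.27, 0.15, -0.27],[0.54, -0.31, 0.54]]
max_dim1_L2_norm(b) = 7.6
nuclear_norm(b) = 10.94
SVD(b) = [[-0.53, 0.34, 0.78], [-0.85, -0.23, -0.48], [0.01, -0.91, 0.41]] @ diag([8.934975554254331, 1.6901676352075727, 0.31216215301398414]) @ [[-0.58,-0.71,-0.40], [-0.75,0.66,-0.09], [-0.32,-0.25,0.91]]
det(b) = -4.71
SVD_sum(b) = [[2.74, 3.36, 1.87],  [4.41, 5.4, 3.0],  [-0.06, -0.07, -0.04]] + [[-0.43, 0.38, -0.05], [0.29, -0.25, 0.03], [1.15, -1.01, 0.13]] + [[-0.08, -0.06, 0.22], [0.05, 0.04, -0.14], [-0.04, -0.03, 0.12]]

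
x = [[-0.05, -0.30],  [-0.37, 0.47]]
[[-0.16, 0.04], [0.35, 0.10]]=x @[[-0.23, -0.36], [0.56, -0.08]]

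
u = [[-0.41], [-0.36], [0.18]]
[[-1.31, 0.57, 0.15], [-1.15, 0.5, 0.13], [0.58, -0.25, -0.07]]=u @ [[3.20, -1.39, -0.37]]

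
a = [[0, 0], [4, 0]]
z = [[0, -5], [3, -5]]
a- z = [[0, 5], [1, 5]]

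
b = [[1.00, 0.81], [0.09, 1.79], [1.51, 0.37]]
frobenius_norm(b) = 2.70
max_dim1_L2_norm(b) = 1.79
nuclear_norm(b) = 3.72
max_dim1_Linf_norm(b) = 1.79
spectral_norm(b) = 2.28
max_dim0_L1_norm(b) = 2.97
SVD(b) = [[-0.55, 0.19], [-0.64, -0.72], [-0.54, 0.66]] @ diag([2.2831941906532993, 1.4395569762142189]) @ [[-0.62, -0.78],[0.78, -0.62]]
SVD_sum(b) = [[0.78, 0.98], [0.91, 1.14], [0.76, 0.96]] + [[0.22, -0.17],  [-0.82, 0.65],  [0.75, -0.59]]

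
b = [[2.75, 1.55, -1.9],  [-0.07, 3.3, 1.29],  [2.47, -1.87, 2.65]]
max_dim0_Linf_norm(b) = 3.3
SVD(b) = [[0.39, -0.78, -0.49],[0.5, -0.27, 0.82],[-0.78, -0.56, 0.28]] @ diag([4.365332582640751, 3.6899504479181973, 3.175285362741961]) @ [[-0.20, 0.85, -0.49],[-0.95, -0.29, -0.10],[-0.22, 0.45, 0.86]]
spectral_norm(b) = 4.37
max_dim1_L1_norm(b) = 6.99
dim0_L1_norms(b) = [5.29, 6.72, 5.84]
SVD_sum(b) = [[-0.34, 1.42, -0.83], [-0.44, 1.83, -1.07], [0.69, -2.87, 1.67]] + [[2.75, 0.83, 0.28],[0.96, 0.29, 0.1],[1.98, 0.59, 0.20]] + [[0.35, -0.7, -1.35],  [-0.58, 1.18, 2.26],  [-0.2, 0.40, 0.78]]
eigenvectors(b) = [[(-0.13+0.58j), (-0.13-0.58j), 0.65+0.00j], [-0.11-0.32j, (-0.11+0.32j), 0.71+0.00j], [0.73+0.00j, (0.73-0j), 0.26+0.00j]]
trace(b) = 8.70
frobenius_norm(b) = 6.54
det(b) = 51.15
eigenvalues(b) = [(2.5+2.75j), (2.5-2.75j), (3.7+0j)]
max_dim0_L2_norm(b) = 4.1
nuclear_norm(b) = 11.23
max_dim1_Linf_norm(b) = 3.3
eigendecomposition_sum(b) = [[(0.79+1j), (-0.29-1.18j), -1.20+0.75j], [(-0.67-0.25j), 0.48+0.49j, (0.37-0.71j)], [1.00-1.23j, -1.36+0.66j, 1.22+1.26j]] + [[(0.79-1j),  -0.29+1.18j,  (-1.2-0.75j)], [-0.67+0.25j,  (0.48-0.49j),  0.37+0.71j], [1.00+1.23j,  (-1.36-0.66j),  1.22-1.26j]] + [[(1.16+0j), 2.13+0.00j, (0.51-0j)], [(1.28+0j), (2.34+0j), (0.56-0j)], [(0.46+0j), (0.84+0j), 0.20-0.00j]]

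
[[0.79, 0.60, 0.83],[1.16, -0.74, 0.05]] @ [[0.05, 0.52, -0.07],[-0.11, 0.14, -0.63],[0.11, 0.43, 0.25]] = [[0.06,0.85,-0.23], [0.14,0.52,0.4]]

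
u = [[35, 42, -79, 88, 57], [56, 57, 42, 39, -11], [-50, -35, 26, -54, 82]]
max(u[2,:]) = 82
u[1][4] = -11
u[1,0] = 56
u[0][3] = 88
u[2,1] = -35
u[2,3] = -54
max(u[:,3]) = 88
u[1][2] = 42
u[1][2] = 42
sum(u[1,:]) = 183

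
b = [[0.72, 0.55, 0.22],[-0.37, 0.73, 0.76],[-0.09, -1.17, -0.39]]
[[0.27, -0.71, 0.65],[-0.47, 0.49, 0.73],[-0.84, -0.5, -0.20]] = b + [[-0.45,  -1.26,  0.43], [-0.10,  -0.24,  -0.03], [-0.75,  0.67,  0.19]]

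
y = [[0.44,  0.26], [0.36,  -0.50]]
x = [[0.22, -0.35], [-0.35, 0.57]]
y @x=[[0.01, -0.01], [0.25, -0.41]]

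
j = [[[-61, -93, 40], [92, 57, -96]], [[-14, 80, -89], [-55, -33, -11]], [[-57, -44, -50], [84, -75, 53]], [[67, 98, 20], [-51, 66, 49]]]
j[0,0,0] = -61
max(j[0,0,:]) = 40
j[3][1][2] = 49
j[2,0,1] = -44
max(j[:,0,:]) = 98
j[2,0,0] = -57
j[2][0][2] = -50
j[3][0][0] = 67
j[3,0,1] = 98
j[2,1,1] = -75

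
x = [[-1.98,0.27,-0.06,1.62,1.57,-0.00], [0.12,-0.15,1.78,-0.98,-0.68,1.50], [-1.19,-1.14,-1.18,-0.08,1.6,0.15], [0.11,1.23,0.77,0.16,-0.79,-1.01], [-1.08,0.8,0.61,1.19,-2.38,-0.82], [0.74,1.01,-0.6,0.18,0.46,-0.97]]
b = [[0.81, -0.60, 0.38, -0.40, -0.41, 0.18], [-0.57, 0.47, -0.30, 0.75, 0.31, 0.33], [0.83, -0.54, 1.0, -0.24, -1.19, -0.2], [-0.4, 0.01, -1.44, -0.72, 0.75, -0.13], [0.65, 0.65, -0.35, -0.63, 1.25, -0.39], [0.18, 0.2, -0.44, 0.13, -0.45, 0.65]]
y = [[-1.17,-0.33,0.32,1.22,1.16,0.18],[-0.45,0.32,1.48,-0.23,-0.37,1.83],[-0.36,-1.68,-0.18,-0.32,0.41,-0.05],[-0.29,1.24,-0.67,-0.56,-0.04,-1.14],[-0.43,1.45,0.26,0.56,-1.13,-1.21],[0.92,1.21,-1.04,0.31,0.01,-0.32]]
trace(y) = -3.04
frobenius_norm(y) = 5.14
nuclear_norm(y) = 10.82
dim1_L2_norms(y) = [2.11, 2.46, 1.8, 1.92, 2.33, 1.89]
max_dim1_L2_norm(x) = 3.15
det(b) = -0.18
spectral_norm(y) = 3.53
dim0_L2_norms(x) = [2.66, 2.14, 2.43, 2.25, 3.46, 2.21]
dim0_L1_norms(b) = [3.44, 2.47, 3.91, 2.87, 4.36, 1.88]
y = x + b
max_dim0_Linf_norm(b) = 1.44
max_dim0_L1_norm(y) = 6.23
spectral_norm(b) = 2.84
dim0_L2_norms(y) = [1.68, 2.85, 1.98, 1.54, 1.71, 2.5]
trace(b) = 3.46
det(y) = -5.23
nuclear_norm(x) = 12.74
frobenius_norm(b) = 3.71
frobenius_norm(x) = 6.28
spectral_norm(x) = 4.18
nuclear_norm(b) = 7.22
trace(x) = -6.50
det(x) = -8.04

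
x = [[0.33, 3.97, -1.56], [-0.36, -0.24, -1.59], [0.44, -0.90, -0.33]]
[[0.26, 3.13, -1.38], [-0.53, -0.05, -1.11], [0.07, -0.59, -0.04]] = x@[[0.52, 0.1, 0.20], [0.10, 0.74, -0.10], [0.2, -0.1, 0.67]]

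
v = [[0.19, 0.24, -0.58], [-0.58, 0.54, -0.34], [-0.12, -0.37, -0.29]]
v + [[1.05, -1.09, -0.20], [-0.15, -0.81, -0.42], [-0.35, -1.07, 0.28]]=[[1.24,-0.85,-0.78], [-0.73,-0.27,-0.76], [-0.47,-1.44,-0.01]]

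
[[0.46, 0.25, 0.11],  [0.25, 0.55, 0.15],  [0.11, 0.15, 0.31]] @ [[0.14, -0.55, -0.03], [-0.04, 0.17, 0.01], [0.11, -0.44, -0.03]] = [[0.07, -0.26, -0.01], [0.03, -0.11, -0.01], [0.04, -0.17, -0.01]]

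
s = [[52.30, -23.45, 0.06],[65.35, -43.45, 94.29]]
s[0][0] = 52.3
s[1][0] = 65.35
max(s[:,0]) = 65.35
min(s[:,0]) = 52.3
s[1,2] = 94.29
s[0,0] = 52.3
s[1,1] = -43.45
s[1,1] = -43.45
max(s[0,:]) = 52.3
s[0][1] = -23.45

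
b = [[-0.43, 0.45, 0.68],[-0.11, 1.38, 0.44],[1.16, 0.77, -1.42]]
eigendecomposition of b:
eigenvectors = [[-0.36, -0.8, 0.33], [-0.13, 0.12, 0.87], [0.92, -0.59, 0.36]]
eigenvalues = [-1.99, -0.0, 1.52]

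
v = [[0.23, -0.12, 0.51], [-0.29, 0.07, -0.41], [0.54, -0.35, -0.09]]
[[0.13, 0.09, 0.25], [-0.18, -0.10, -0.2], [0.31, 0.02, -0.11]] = v@ [[0.69, 0.19, -0.02], [0.19, 0.19, 0.14], [-0.02, 0.14, 0.53]]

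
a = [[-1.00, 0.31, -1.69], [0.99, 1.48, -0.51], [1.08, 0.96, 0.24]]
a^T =[[-1.00, 0.99, 1.08], [0.31, 1.48, 0.96], [-1.69, -0.51, 0.24]]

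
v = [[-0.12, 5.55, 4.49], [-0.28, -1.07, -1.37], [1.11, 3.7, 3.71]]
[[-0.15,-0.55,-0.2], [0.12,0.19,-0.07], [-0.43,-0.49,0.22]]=v@[[-0.25,-0.01,0.26], [0.00,0.03,-0.07], [-0.04,-0.16,0.05]]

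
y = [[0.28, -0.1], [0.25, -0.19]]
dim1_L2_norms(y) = [0.3, 0.31]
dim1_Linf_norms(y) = [0.28, 0.25]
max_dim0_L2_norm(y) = 0.38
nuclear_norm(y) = 0.49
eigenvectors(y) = [[0.85,0.24], [0.52,0.97]]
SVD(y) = [[-0.69, -0.73], [-0.73, 0.69]] @ diag([0.4273710376668067, 0.06598481767495369]) @ [[-0.88, 0.48],  [-0.48, -0.88]]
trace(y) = 0.09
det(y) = -0.03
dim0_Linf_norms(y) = [0.28, 0.19]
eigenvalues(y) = [0.22, -0.13]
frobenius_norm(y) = 0.43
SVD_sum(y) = [[0.26, -0.14],[0.27, -0.15]] + [[0.02, 0.04], [-0.02, -0.04]]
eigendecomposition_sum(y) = [[0.26,-0.06], [0.16,-0.04]] + [[0.02,-0.04], [0.09,-0.15]]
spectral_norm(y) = 0.43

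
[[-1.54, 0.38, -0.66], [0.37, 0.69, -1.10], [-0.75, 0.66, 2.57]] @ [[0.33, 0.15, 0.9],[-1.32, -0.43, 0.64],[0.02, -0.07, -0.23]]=[[-1.02, -0.35, -0.99], [-0.81, -0.16, 1.03], [-1.07, -0.58, -0.84]]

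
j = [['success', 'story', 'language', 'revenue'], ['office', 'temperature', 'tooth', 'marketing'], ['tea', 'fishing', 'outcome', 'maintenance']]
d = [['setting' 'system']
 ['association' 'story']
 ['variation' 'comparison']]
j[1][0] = 'office'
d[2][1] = 'comparison'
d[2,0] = 'variation'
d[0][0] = 'setting'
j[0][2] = 'language'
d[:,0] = ['setting', 'association', 'variation']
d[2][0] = 'variation'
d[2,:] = ['variation', 'comparison']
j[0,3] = 'revenue'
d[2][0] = 'variation'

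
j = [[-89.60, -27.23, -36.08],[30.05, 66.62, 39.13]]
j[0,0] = -89.6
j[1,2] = 39.13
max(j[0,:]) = -27.23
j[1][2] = 39.13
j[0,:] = [-89.6, -27.23, -36.08]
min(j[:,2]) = -36.08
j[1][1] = 66.62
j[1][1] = 66.62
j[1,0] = 30.05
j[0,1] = -27.23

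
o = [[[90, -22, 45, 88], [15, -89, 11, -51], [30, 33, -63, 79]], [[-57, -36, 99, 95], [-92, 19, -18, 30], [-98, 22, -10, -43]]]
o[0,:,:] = [[90, -22, 45, 88], [15, -89, 11, -51], [30, 33, -63, 79]]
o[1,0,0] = -57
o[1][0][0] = -57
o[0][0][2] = 45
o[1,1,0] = -92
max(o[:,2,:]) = 79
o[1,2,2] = -10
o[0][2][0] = 30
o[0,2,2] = -63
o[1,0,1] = -36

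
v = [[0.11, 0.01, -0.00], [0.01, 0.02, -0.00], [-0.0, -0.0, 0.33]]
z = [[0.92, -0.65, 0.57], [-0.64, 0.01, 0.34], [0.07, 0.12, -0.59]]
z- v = [[0.81, -0.66, 0.57],  [-0.65, -0.01, 0.34],  [0.07, 0.12, -0.92]]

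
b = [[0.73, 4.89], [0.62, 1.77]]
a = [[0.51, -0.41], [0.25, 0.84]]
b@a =[[1.59,  3.81], [0.76,  1.23]]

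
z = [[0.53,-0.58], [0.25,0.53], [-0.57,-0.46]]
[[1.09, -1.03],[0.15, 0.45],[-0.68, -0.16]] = z@[[1.56, -0.67], [-0.45, 1.17]]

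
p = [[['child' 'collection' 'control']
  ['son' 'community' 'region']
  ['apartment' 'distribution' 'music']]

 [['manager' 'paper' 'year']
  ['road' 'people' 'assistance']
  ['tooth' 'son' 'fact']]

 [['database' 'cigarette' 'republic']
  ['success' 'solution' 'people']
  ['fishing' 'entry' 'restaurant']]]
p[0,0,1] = 'collection'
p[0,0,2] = 'control'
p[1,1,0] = 'road'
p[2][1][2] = 'people'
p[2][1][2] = 'people'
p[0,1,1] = 'community'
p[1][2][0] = 'tooth'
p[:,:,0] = [['child', 'son', 'apartment'], ['manager', 'road', 'tooth'], ['database', 'success', 'fishing']]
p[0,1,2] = 'region'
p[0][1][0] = 'son'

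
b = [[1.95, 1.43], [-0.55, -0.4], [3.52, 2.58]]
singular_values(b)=[5.04, 0.0]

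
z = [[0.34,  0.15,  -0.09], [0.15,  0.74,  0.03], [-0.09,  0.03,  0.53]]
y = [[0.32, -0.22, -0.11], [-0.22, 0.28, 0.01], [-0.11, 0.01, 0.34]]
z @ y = [[0.09, -0.03, -0.07],[-0.12, 0.17, 0.00],[-0.09, 0.03, 0.19]]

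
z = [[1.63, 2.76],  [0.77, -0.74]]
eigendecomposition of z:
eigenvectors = [[0.97, -0.67], [0.24, 0.74]]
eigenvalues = [2.32, -1.43]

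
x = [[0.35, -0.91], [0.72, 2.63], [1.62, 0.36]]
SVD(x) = [[0.24, 0.42], [-0.92, -0.19], [-0.31, 0.88]] @ diag([2.954222148970724, 1.5532132804385885]) @ [[-0.37, -0.93], [0.93, -0.37]]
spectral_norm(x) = 2.95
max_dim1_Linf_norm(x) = 2.63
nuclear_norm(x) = 4.51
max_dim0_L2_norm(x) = 2.81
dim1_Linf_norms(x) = [0.91, 2.63, 1.62]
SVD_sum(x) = [[-0.26,-0.67],[1.0,2.52],[0.34,0.87]] + [[0.61, -0.24], [-0.28, 0.11], [1.28, -0.51]]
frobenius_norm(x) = 3.34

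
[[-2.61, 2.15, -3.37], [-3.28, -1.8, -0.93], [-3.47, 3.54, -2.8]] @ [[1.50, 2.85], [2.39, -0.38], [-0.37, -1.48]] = [[2.47, -3.27], [-8.88, -7.29], [4.29, -7.09]]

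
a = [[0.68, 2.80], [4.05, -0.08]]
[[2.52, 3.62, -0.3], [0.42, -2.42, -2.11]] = a @ [[0.12, -0.57, -0.52], [0.87, 1.43, 0.02]]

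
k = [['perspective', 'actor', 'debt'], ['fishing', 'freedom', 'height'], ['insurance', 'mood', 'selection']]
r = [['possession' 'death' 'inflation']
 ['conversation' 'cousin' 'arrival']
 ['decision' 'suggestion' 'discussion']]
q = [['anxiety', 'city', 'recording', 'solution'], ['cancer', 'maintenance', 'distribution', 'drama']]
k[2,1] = 'mood'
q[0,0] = 'anxiety'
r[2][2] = 'discussion'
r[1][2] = 'arrival'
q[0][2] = 'recording'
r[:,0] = ['possession', 'conversation', 'decision']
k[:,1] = ['actor', 'freedom', 'mood']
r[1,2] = 'arrival'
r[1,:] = ['conversation', 'cousin', 'arrival']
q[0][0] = 'anxiety'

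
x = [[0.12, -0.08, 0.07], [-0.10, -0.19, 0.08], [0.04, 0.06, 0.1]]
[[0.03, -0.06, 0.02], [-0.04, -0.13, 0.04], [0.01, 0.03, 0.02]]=x @ [[0.3, 0.02, -0.03], [0.02, 0.64, -0.09], [-0.03, -0.09, 0.24]]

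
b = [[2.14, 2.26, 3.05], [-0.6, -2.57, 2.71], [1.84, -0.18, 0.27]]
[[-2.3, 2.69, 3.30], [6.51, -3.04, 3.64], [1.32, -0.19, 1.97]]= b@ [[0.44,0.01,0.87], [-2.11,1.18,-0.63], [0.5,-0.0,0.94]]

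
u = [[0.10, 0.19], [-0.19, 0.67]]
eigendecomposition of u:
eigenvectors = [[-0.93, -0.36],[-0.36, -0.93]]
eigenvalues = [0.17, 0.6]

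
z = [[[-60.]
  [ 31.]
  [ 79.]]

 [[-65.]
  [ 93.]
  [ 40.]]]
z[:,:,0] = [[-60.0, 31.0, 79.0], [-65.0, 93.0, 40.0]]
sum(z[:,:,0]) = 118.0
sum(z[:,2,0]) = 119.0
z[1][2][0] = 40.0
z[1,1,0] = 93.0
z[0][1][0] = 31.0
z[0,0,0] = -60.0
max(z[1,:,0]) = 93.0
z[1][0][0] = -65.0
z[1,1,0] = 93.0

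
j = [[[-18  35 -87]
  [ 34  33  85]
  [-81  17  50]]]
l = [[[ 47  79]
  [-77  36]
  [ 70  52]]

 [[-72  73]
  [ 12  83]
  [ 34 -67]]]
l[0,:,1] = [79, 36, 52]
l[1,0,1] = 73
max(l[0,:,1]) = 79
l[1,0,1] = 73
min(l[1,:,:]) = -72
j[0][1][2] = 85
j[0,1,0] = 34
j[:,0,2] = [-87]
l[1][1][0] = 12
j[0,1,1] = 33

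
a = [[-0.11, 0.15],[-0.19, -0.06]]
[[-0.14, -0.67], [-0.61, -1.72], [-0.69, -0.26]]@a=[[0.14, 0.02], [0.39, 0.01], [0.13, -0.09]]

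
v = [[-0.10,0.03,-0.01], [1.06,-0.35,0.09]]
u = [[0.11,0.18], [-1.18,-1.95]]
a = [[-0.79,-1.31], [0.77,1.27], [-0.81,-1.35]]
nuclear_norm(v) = 1.13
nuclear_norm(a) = 2.66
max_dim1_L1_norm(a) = 2.16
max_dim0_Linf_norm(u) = 1.95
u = v @ a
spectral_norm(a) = 2.65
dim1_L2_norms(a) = [1.53, 1.49, 1.57]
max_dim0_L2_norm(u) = 1.96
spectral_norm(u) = 2.29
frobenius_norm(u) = 2.29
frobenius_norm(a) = 2.65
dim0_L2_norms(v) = [1.06, 0.35, 0.09]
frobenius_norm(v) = 1.12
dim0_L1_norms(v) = [1.16, 0.38, 0.1]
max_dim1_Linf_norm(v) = 1.06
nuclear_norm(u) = 2.29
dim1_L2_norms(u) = [0.21, 2.28]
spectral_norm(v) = 1.12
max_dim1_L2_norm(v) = 1.12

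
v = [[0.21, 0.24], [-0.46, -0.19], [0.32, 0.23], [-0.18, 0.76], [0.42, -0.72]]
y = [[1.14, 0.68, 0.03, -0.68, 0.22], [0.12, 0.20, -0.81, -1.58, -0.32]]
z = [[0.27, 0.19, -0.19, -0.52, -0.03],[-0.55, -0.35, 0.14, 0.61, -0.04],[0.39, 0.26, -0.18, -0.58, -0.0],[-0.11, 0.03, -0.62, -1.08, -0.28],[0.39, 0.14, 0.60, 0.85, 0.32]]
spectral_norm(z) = 1.95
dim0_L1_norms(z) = [1.71, 0.97, 1.73, 3.64, 0.67]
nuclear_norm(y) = 3.23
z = v @ y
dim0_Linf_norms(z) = [0.55, 0.35, 0.62, 1.08, 0.32]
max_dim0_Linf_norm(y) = 1.58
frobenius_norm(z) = 2.20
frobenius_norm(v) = 1.35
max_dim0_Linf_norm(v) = 0.76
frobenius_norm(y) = 2.36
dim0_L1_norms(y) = [1.26, 0.88, 0.84, 2.26, 0.54]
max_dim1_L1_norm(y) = 3.03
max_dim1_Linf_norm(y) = 1.58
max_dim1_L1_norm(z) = 2.3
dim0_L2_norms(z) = [0.83, 0.5, 0.91, 1.69, 0.43]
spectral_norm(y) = 2.04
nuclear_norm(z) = 2.97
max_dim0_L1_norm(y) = 2.26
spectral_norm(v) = 1.15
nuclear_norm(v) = 1.85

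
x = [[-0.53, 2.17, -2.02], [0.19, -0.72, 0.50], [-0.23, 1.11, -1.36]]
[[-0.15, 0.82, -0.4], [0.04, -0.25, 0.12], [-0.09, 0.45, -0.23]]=x @ [[0.39, 0.11, 0.09], [0.11, 0.32, -0.09], [0.09, -0.09, 0.08]]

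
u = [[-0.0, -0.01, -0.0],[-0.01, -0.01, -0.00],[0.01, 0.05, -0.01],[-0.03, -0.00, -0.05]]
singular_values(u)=[0.06, 0.05, 0.01]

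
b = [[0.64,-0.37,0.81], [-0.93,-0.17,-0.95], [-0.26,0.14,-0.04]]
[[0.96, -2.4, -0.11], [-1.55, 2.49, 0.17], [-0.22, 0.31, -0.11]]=b @[[0.98, -0.49, 0.40],[0.41, 0.69, -0.19],[0.60, -2.26, -0.54]]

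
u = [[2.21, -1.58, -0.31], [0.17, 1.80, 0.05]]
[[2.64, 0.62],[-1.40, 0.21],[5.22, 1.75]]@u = [[5.94, -3.06, -0.79],[-3.06, 2.59, 0.44],[11.83, -5.10, -1.53]]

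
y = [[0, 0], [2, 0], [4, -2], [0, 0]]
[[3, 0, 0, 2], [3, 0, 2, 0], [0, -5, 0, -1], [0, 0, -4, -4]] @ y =[[0, 0], [8, -4], [-10, 0], [-16, 8]]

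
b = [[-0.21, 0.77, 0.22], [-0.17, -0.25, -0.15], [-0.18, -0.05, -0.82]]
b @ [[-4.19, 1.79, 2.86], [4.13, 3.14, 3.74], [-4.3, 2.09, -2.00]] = [[3.11, 2.50, 1.84], [0.32, -1.40, -1.12], [4.07, -2.19, 0.94]]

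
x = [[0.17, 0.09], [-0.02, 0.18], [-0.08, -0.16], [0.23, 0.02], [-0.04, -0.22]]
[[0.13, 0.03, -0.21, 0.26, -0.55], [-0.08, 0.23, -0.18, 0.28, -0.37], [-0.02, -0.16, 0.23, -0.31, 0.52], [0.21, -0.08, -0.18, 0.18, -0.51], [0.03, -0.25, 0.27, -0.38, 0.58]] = x@[[0.95,-0.44,-0.67,0.66,-2.04], [-0.32,1.22,-1.09,1.63,-2.26]]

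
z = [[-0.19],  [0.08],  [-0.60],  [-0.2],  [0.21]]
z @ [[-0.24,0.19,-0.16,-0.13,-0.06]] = [[0.05, -0.04, 0.03, 0.02, 0.01], [-0.02, 0.02, -0.01, -0.01, -0.0], [0.14, -0.11, 0.10, 0.08, 0.04], [0.05, -0.04, 0.03, 0.03, 0.01], [-0.05, 0.04, -0.03, -0.03, -0.01]]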